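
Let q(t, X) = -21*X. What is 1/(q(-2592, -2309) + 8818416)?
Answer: 1/8866905 ≈ 1.1278e-7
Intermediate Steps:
1/(q(-2592, -2309) + 8818416) = 1/(-21*(-2309) + 8818416) = 1/(48489 + 8818416) = 1/8866905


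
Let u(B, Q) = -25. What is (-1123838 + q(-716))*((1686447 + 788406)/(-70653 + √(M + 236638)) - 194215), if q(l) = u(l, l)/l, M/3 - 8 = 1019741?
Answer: 779744354454720070161627/3571802175184 + 1991434971731499*√3295885/3571802175184 ≈ 2.1831e+11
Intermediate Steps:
M = 3059247 (M = 24 + 3*1019741 = 24 + 3059223 = 3059247)
q(l) = -25/l
(-1123838 + q(-716))*((1686447 + 788406)/(-70653 + √(M + 236638)) - 194215) = (-1123838 - 25/(-716))*((1686447 + 788406)/(-70653 + √(3059247 + 236638)) - 194215) = (-1123838 - 25*(-1/716))*(2474853/(-70653 + √3295885) - 194215) = (-1123838 + 25/716)*(-194215 + 2474853/(-70653 + √3295885)) = -804667983*(-194215 + 2474853/(-70653 + √3295885))/716 = 873064761555/4 - 1991434971731499/(716*(-70653 + √3295885))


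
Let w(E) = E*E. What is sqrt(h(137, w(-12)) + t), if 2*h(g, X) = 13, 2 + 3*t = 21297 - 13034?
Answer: sqrt(99366)/6 ≈ 52.537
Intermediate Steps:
w(E) = E**2
t = 8261/3 (t = -2/3 + (21297 - 13034)/3 = -2/3 + (1/3)*8263 = -2/3 + 8263/3 = 8261/3 ≈ 2753.7)
h(g, X) = 13/2 (h(g, X) = (1/2)*13 = 13/2)
sqrt(h(137, w(-12)) + t) = sqrt(13/2 + 8261/3) = sqrt(16561/6) = sqrt(99366)/6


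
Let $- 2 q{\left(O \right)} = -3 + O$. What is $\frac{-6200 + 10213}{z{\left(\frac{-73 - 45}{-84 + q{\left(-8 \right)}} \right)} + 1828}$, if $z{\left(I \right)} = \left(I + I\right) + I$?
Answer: $\frac{630041}{287704} \approx 2.1899$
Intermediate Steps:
$q{\left(O \right)} = \frac{3}{2} - \frac{O}{2}$ ($q{\left(O \right)} = - \frac{-3 + O}{2} = \frac{3}{2} - \frac{O}{2}$)
$z{\left(I \right)} = 3 I$ ($z{\left(I \right)} = 2 I + I = 3 I$)
$\frac{-6200 + 10213}{z{\left(\frac{-73 - 45}{-84 + q{\left(-8 \right)}} \right)} + 1828} = \frac{-6200 + 10213}{3 \frac{-73 - 45}{-84 + \left(\frac{3}{2} - -4\right)} + 1828} = \frac{4013}{3 \left(- \frac{118}{-84 + \left(\frac{3}{2} + 4\right)}\right) + 1828} = \frac{4013}{3 \left(- \frac{118}{-84 + \frac{11}{2}}\right) + 1828} = \frac{4013}{3 \left(- \frac{118}{- \frac{157}{2}}\right) + 1828} = \frac{4013}{3 \left(\left(-118\right) \left(- \frac{2}{157}\right)\right) + 1828} = \frac{4013}{3 \cdot \frac{236}{157} + 1828} = \frac{4013}{\frac{708}{157} + 1828} = \frac{4013}{\frac{287704}{157}} = 4013 \cdot \frac{157}{287704} = \frac{630041}{287704}$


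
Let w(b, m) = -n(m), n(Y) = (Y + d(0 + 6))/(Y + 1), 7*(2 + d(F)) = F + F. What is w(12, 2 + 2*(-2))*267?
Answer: -4272/7 ≈ -610.29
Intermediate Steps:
d(F) = -2 + 2*F/7 (d(F) = -2 + (F + F)/7 = -2 + (2*F)/7 = -2 + 2*F/7)
n(Y) = (-2/7 + Y)/(1 + Y) (n(Y) = (Y + (-2 + 2*(0 + 6)/7))/(Y + 1) = (Y + (-2 + (2/7)*6))/(1 + Y) = (Y + (-2 + 12/7))/(1 + Y) = (Y - 2/7)/(1 + Y) = (-2/7 + Y)/(1 + Y))
w(b, m) = -(-2/7 + m)/(1 + m)
w(12, 2 + 2*(-2))*267 = ((2/7 - (2 + 2*(-2)))/(1 + (2 + 2*(-2))))*267 = ((2/7 - (2 - 4))/(1 + (2 - 4)))*267 = ((2/7 - 1*(-2))/(1 - 2))*267 = ((2/7 + 2)/(-1))*267 = -1*16/7*267 = -16/7*267 = -4272/7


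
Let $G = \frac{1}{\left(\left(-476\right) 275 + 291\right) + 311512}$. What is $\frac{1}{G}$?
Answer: $180903$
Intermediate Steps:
$G = \frac{1}{180903}$ ($G = \frac{1}{\left(-130900 + 291\right) + 311512} = \frac{1}{-130609 + 311512} = \frac{1}{180903} \approx 5.5278 \cdot 10^{-6}$)
$\frac{1}{G} = \frac{1}{\frac{1}{180903}} = 180903$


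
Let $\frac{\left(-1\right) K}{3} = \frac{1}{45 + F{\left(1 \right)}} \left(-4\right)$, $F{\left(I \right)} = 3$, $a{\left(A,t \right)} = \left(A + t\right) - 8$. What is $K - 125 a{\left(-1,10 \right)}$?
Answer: $- \frac{499}{4} \approx -124.75$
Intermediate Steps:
$a{\left(A,t \right)} = -8 + A + t$
$K = \frac{1}{4}$ ($K = - 3 \frac{1}{45 + 3} \left(-4\right) = - 3 \cdot \frac{1}{48} \left(-4\right) = \left(-3\right) \left(- \frac{1}{12}\right) = \frac{1}{4} \approx 0.25$)
$K - 125 a{\left(-1,10 \right)} = \frac{1}{4} - 125 \left(-8 - 1 + 10\right) = \frac{1}{4} - 125 = - \frac{499}{4}$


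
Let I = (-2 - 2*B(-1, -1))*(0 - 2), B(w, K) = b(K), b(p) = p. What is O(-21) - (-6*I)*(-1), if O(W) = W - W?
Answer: 0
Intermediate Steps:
O(W) = 0
B(w, K) = K
I = 0 (I = (-2 - 2*(-1))*(0 - 2) = (-2 + 2)*(-2) = 0*(-2) = 0)
O(-21) - (-6*I)*(-1) = 0 - (-6*0)*(-1) = 0 - 0*(-1) = 0 - 1*0 = 0 + 0 = 0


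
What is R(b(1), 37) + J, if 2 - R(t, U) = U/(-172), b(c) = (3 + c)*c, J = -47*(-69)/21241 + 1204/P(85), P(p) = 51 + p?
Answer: 696905015/62108684 ≈ 11.221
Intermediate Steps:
J = 6503803/722194 (J = -47*(-69)/21241 + 1204/(51 + 85) = 3243*(1/21241) + 1204/136 = 3243/21241 + 1204*(1/136) = 3243/21241 + 301/34 = 6503803/722194 ≈ 9.0056)
b(c) = c*(3 + c)
R(t, U) = 2 + U/172 (R(t, U) = 2 - U/(-172) = 2 - U*(-1)/172 = 2 - (-1)*U/172 = 2 + U/172)
R(b(1), 37) + J = (2 + (1/172)*37) + 6503803/722194 = (2 + 37/172) + 6503803/722194 = 381/172 + 6503803/722194 = 696905015/62108684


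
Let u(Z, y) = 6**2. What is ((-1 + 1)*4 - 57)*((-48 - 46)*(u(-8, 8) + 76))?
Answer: 600096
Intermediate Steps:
u(Z, y) = 36
((-1 + 1)*4 - 57)*((-48 - 46)*(u(-8, 8) + 76)) = ((-1 + 1)*4 - 57)*((-48 - 46)*(36 + 76)) = (0*4 - 57)*(-94*112) = (0 - 57)*(-10528) = -57*(-10528) = 600096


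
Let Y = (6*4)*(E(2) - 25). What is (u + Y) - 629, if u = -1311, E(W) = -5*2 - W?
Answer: -2828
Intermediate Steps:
E(W) = -10 - W
Y = -888 (Y = (6*4)*((-10 - 1*2) - 25) = 24*((-10 - 2) - 25) = 24*(-12 - 25) = 24*(-37) = -888)
(u + Y) - 629 = (-1311 - 888) - 629 = -2199 - 629 = -2828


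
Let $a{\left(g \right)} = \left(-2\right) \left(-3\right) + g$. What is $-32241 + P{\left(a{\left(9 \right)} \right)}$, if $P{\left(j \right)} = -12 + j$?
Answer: $-32238$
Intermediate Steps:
$a{\left(g \right)} = 6 + g$
$-32241 + P{\left(a{\left(9 \right)} \right)} = -32241 + \left(-12 + \left(6 + 9\right)\right) = -32241 + \left(-12 + 15\right) = -32241 + 3 = -32238$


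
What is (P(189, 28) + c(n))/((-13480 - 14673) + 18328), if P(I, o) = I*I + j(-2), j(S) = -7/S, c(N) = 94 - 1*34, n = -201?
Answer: -71569/19650 ≈ -3.6422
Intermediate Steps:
c(N) = 60 (c(N) = 94 - 34 = 60)
P(I, o) = 7/2 + I**2 (P(I, o) = I*I - 7/(-2) = I**2 - 7*(-1/2) = I**2 + 7/2 = 7/2 + I**2)
(P(189, 28) + c(n))/((-13480 - 14673) + 18328) = ((7/2 + 189**2) + 60)/((-13480 - 14673) + 18328) = ((7/2 + 35721) + 60)/(-28153 + 18328) = (71449/2 + 60)/(-9825) = (71569/2)*(-1/9825) = -71569/19650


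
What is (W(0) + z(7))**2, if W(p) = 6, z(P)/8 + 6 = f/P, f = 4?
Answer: 68644/49 ≈ 1400.9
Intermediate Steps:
z(P) = -48 + 32/P (z(P) = -48 + 8*(4/P) = -48 + 32/P)
(W(0) + z(7))**2 = (6 + (-48 + 32/7))**2 = (6 - 304/7)**2 = (-262/7)**2 = 68644/49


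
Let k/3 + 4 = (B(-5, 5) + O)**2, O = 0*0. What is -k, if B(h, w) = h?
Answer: -63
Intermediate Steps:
O = 0
k = 63 (k = -12 + 3*(-5 + 0)**2 = -12 + 3*(-5)**2 = -12 + 3*25 = -12 + 75 = 63)
-k = -1*63 = -63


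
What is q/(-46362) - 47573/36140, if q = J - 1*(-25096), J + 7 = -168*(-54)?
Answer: -573359661/279253780 ≈ -2.0532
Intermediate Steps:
J = 9065 (J = -7 - 168*(-54) = -7 + 9072 = 9065)
q = 34161 (q = 9065 - 1*(-25096) = 9065 + 25096 = 34161)
q/(-46362) - 47573/36140 = 34161/(-46362) - 47573/36140 = 34161*(-1/46362) - 47573*1/36140 = -11387/15454 - 47573/36140 = -573359661/279253780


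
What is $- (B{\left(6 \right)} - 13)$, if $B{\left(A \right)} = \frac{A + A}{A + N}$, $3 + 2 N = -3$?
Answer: $9$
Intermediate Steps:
$N = -3$ ($N = - \frac{3}{2} + \frac{1}{2} \left(-3\right) = - \frac{3}{2} - \frac{3}{2} = -3$)
$B{\left(A \right)} = \frac{2 A}{-3 + A}$ ($B{\left(A \right)} = \frac{A + A}{A - 3} = \frac{2 A}{-3 + A}$)
$- (B{\left(6 \right)} - 13) = - (2 \cdot 6 \frac{1}{-3 + 6} - 13) = - (2 \cdot 6 \cdot \frac{1}{3} - 13) = - (4 - 13) = \left(-1\right) \left(-9\right) = 9$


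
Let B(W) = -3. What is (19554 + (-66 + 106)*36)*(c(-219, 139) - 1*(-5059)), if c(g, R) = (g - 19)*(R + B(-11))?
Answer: -573325146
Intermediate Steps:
c(g, R) = (-19 + g)*(-3 + R) (c(g, R) = (g - 19)*(R - 3) = (-19 + g)*(-3 + R))
(19554 + (-66 + 106)*36)*(c(-219, 139) - 1*(-5059)) = (19554 + (-66 + 106)*36)*((57 - 19*139 - 3*(-219) + 139*(-219)) - 1*(-5059)) = (19554 + 40*36)*((57 - 2641 + 657 - 30441) + 5059) = (19554 + 1440)*(-32368 + 5059) = 20994*(-27309) = -573325146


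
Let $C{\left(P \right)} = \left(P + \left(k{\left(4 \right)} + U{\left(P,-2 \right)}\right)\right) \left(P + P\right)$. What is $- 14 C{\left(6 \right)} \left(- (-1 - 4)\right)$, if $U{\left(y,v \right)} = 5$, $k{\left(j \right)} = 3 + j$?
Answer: $-15120$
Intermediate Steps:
$C{\left(P \right)} = 2 P \left(12 + P\right)$ ($C{\left(P \right)} = \left(P + \left(\left(3 + 4\right) + 5\right)\right) \left(P + P\right) = \left(P + \left(7 + 5\right)\right) 2 P = \left(P + 12\right) 2 P = \left(12 + P\right) 2 P = 2 P \left(12 + P\right)$)
$- 14 C{\left(6 \right)} \left(- (-1 - 4)\right) = - 14 \cdot 2 \cdot 6 \left(12 + 6\right) \left(- (-1 - 4)\right) = - 14 \cdot 2 \cdot 6 \cdot 18 \left(\left(-1\right) \left(-5\right)\right) = \left(-14\right) 216 \cdot 5 = \left(-3024\right) 5 = -15120$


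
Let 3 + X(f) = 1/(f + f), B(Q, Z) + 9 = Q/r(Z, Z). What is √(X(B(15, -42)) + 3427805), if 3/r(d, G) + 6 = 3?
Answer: √493603485/12 ≈ 1851.4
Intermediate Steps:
r(d, G) = -1 (r(d, G) = 3/(-6 + 3) = 3/(-3) = 3*(-⅓) = -1)
B(Q, Z) = -9 - Q (B(Q, Z) = -9 + Q/(-1) = -9 + Q*(-1) = -9 - Q)
X(f) = -3 + 1/(2*f) (X(f) = -3 + 1/(f + f) = -3 + 1/(2*f))
√(X(B(15, -42)) + 3427805) = √((-3 + 1/(2*(-9 - 1*15))) + 3427805) = √((-3 + 1/(2*(-9 - 15))) + 3427805) = √((-3 + (½)/(-24)) + 3427805) = √((-3 + (½)*(-1/24)) + 3427805) = √((-3 - 1/48) + 3427805) = √(-145/48 + 3427805) = √(164534495/48) = √493603485/12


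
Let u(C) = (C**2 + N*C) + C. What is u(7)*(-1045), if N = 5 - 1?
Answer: -87780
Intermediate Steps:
N = 4
u(C) = C**2 + 5*C (u(C) = (C**2 + 4*C) + C = C**2 + 5*C)
u(7)*(-1045) = (7*(5 + 7))*(-1045) = (7*12)*(-1045) = 84*(-1045) = -87780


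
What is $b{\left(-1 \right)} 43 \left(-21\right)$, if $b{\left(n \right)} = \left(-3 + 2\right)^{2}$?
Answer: $-903$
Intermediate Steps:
$b{\left(n \right)} = 1$ ($b{\left(n \right)} = \left(-1\right)^{2} = 1$)
$b{\left(-1 \right)} 43 \left(-21\right) = 1 \cdot 43 \left(-21\right) = 43 \left(-21\right) = -903$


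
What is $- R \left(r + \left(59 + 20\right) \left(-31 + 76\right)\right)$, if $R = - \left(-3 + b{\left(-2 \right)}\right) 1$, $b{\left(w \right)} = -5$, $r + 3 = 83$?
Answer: $-29080$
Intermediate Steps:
$r = 80$ ($r = -3 + 83 = 80$)
$R = 8$ ($R = - \left(-3 - 5\right) 1 = - \left(-8\right) 1 = \left(-1\right) \left(-8\right) = 8$)
$- R \left(r + \left(59 + 20\right) \left(-31 + 76\right)\right) = - 8 \left(80 + \left(59 + 20\right) \left(-31 + 76\right)\right) = - 8 \left(80 + 79 \cdot 45\right) = - 8 \left(80 + 3555\right) = - 8 \cdot 3635 = \left(-1\right) 29080 = -29080$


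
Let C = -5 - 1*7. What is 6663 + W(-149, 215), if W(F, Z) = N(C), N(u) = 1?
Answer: 6664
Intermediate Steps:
C = -12 (C = -5 - 7 = -12)
W(F, Z) = 1
6663 + W(-149, 215) = 6663 + 1 = 6664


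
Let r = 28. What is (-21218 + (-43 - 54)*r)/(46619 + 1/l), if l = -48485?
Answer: -193406665/376720369 ≈ -0.51340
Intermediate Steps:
(-21218 + (-43 - 54)*r)/(46619 + 1/l) = (-21218 + (-43 - 54)*28)/(46619 + 1/(-48485)) = (-21218 - 97*28)/(46619 - 1/48485) = (-21218 - 2716)/(2260322214/48485) = -23934*48485/2260322214 = -193406665/376720369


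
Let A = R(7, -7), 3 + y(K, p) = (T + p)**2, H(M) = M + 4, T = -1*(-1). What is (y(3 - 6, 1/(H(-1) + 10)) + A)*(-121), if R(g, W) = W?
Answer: 180774/169 ≈ 1069.7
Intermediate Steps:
T = 1
H(M) = 4 + M
y(K, p) = -3 + (1 + p)**2
A = -7
(y(3 - 6, 1/(H(-1) + 10)) + A)*(-121) = ((-3 + (1 + 1/((4 - 1) + 10))**2) - 7)*(-121) = ((-3 + (1 + 1/(3 + 10))**2) - 7)*(-121) = ((-3 + (1 + 1/13)**2) - 7)*(-121) = ((-3 + (14/13)**2) - 7)*(-121) = ((-3 + 196/169) - 7)*(-121) = (-311/169 - 7)*(-121) = -1494/169*(-121) = 180774/169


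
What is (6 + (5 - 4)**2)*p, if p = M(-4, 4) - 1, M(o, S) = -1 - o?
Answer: 14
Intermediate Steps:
p = 2 (p = (-1 - 1*(-4)) - 1 = (-1 + 4) - 1 = 3 - 1 = 2)
(6 + (5 - 4)**2)*p = (6 + (5 - 4)**2)*2 = (6 + 1**2)*2 = (6 + 1)*2 = 7*2 = 14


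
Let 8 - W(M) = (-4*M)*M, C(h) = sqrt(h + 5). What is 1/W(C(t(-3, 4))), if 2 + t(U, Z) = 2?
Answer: 1/28 ≈ 0.035714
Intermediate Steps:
t(U, Z) = 0 (t(U, Z) = -2 + 2 = 0)
C(h) = sqrt(5 + h)
W(M) = 8 + 4*M**2 (W(M) = 8 - (-4*M)*M = 8 - (-4)*M**2 = 8 + 4*M**2)
1/W(C(t(-3, 4))) = 1/(8 + 4*(sqrt(5 + 0))**2) = 1/(8 + 4*(sqrt(5))**2) = 1/(8 + 4*5) = 1/(8 + 20) = 1/28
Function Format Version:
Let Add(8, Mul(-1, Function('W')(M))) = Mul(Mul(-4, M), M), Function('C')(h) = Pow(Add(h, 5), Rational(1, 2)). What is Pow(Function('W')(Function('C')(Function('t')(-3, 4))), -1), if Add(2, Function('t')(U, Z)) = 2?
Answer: Rational(1, 28) ≈ 0.035714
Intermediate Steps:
Function('t')(U, Z) = 0 (Function('t')(U, Z) = Add(-2, 2) = 0)
Function('C')(h) = Pow(Add(5, h), Rational(1, 2))
Function('W')(M) = Add(8, Mul(4, Pow(M, 2))) (Function('W')(M) = Add(8, Mul(-1, Mul(Mul(-4, M), M))) = Add(8, Mul(-1, Mul(-4, Pow(M, 2)))) = Add(8, Mul(4, Pow(M, 2))))
Pow(Function('W')(Function('C')(Function('t')(-3, 4))), -1) = Pow(Add(8, Mul(4, Pow(Pow(Add(5, 0), Rational(1, 2)), 2))), -1) = Pow(Add(8, Mul(4, Pow(Pow(5, Rational(1, 2)), 2))), -1) = Pow(Add(8, Mul(4, 5)), -1) = Pow(Add(8, 20), -1) = Pow(28, -1) = Rational(1, 28)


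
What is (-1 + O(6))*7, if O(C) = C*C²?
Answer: 1505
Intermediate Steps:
O(C) = C³
(-1 + O(6))*7 = (-1 + 6³)*7 = (-1 + 216)*7 = 215*7 = 1505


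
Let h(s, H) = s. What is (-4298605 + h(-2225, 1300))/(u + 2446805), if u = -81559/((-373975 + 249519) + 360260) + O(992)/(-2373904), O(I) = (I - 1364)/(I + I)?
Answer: -9630006668150469120/5478650663912363029 ≈ -1.7577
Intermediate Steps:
O(I) = (-1364 + I)/(2*I) (O(I) = (-1364 + I)/((2*I)) = (-1364 + I)*(1/(2*I)) = (-1364 + I)/(2*I))
u = -774452768491/2239104235264 (u = -81559/((-373975 + 249519) + 360260) + ((½)*(-1364 + 992)/992)/(-2373904) = -81559/(-124456 + 360260) + ((½)*(1/992)*(-372))*(-1/2373904) = -81559/235804 - 3/16*(-1/2373904) = -81559*1/235804 + 3/37982464 = -81559/235804 + 3/37982464 = -774452768491/2239104235264 ≈ -0.34588)
(-4298605 + h(-2225, 1300))/(u + 2446805) = (-4298605 - 2225)/(-774452768491/2239104235264 + 2446805) = -4300830/5478650663912363029/2239104235264 = -4300830*2239104235264/5478650663912363029 = -9630006668150469120/5478650663912363029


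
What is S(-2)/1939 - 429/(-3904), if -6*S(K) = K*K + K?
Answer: 2491589/22709568 ≈ 0.10972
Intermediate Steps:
S(K) = -K/6 - K²/6 (S(K) = -(K*K + K)/6 = -(K² + K)/6 = -(K + K²)/6 = -K/6 - K²/6)
S(-2)/1939 - 429/(-3904) = -⅙*(-2)*(1 - 2)/1939 - 429/(-3904) = -⅙*(-2)*(-1)*(1/1939) - 429*(-1/3904) = -⅓*1/1939 + 429/3904 = -1/5817 + 429/3904 = 2491589/22709568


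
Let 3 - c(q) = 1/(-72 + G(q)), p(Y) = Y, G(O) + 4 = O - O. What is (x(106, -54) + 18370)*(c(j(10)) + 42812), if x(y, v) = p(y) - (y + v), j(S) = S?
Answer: 14987652246/19 ≈ 7.8882e+8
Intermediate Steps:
G(O) = -4 (G(O) = -4 + (O - O) = -4 + 0 = -4)
x(y, v) = -v (x(y, v) = y - (y + v) = y - (v + y) = y + (-v - y) = -v)
c(q) = 229/76 (c(q) = 3 - 1/(-72 - 4) = 3 - 1/(-76) = 3 - 1*(-1/76) = 3 + 1/76 = 229/76)
(x(106, -54) + 18370)*(c(j(10)) + 42812) = (-1*(-54) + 18370)*(229/76 + 42812) = (54 + 18370)*(3253941/76) = 18424*(3253941/76) = 14987652246/19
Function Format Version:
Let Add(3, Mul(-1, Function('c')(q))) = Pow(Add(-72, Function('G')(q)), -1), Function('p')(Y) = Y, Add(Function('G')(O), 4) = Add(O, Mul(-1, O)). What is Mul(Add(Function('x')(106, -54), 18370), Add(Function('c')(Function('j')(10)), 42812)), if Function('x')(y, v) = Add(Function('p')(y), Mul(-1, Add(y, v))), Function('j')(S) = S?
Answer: Rational(14987652246, 19) ≈ 7.8882e+8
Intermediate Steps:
Function('G')(O) = -4 (Function('G')(O) = Add(-4, Add(O, Mul(-1, O))) = Add(-4, 0) = -4)
Function('x')(y, v) = Mul(-1, v) (Function('x')(y, v) = Add(y, Mul(-1, Add(y, v))) = Add(y, Mul(-1, Add(v, y))) = Add(y, Add(Mul(-1, v), Mul(-1, y))) = Mul(-1, v))
Function('c')(q) = Rational(229, 76) (Function('c')(q) = Add(3, Mul(-1, Pow(Add(-72, -4), -1))) = Add(3, Mul(-1, Pow(-76, -1))) = Add(3, Mul(-1, Rational(-1, 76))) = Add(3, Rational(1, 76)) = Rational(229, 76))
Mul(Add(Function('x')(106, -54), 18370), Add(Function('c')(Function('j')(10)), 42812)) = Mul(Add(Mul(-1, -54), 18370), Add(Rational(229, 76), 42812)) = Mul(Add(54, 18370), Rational(3253941, 76)) = Mul(18424, Rational(3253941, 76)) = Rational(14987652246, 19)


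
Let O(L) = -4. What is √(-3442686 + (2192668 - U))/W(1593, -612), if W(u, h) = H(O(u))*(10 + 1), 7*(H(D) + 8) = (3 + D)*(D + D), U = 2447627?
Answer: -7*I*√3697645/528 ≈ -25.493*I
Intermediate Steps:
H(D) = -8 + 2*D*(3 + D)/7 (H(D) = -8 + ((3 + D)*(D + D))/7 = -8 + ((3 + D)*(2*D))/7 = -8 + (2*D*(3 + D))/7 = -8 + 2*D*(3 + D)/7)
W(u, h) = -528/7 (W(u, h) = (-8 + (2/7)*(-4)² + (6/7)*(-4))*(10 + 1) = (-8 + (2/7)*16 - 24/7)*11 = (-8 + 32/7 - 24/7)*11 = -48/7*11 = -528/7)
√(-3442686 + (2192668 - U))/W(1593, -612) = √(-3442686 + (2192668 - 1*2447627))/(-528/7) = √(-3442686 + (2192668 - 2447627))*(-7/528) = √(-3442686 - 254959)*(-7/528) = √(-3697645)*(-7/528) = (I*√3697645)*(-7/528) = -7*I*√3697645/528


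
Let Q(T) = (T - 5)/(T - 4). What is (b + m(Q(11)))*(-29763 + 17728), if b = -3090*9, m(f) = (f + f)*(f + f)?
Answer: 16398241110/49 ≈ 3.3466e+8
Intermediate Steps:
Q(T) = (-5 + T)/(-4 + T)
m(f) = 4*f**2 (m(f) = (2*f)*(2*f) = 4*f**2)
b = -27810
(b + m(Q(11)))*(-29763 + 17728) = (-27810 + 4*((-5 + 11)/(-4 + 11))**2)*(-29763 + 17728) = (-27810 + 4*(6/7)**2)*(-12035) = (-27810 + 4*(36/49))*(-12035) = (-27810 + 144/49)*(-12035) = -1362546/49*(-12035) = 16398241110/49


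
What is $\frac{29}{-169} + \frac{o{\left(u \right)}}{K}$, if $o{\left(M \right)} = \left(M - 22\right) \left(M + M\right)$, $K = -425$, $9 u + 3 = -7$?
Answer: $- \frac{340273}{1163565} \approx -0.29244$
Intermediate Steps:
$u = - \frac{10}{9}$ ($u = - \frac{1}{3} + \frac{1}{9} \left(-7\right) = - \frac{1}{3} - \frac{7}{9} = - \frac{10}{9} \approx -1.1111$)
$o{\left(M \right)} = 2 M \left(-22 + M\right)$ ($o{\left(M \right)} = \left(-22 + M\right) 2 M = 2 M \left(-22 + M\right)$)
$\frac{29}{-169} + \frac{o{\left(u \right)}}{K} = \frac{29}{-169} + \frac{2 \left(- \frac{10}{9}\right) \left(-22 - \frac{10}{9}\right)}{-425} = 29 \left(- \frac{1}{169}\right) + 2 \left(- \frac{10}{9}\right) \left(- \frac{208}{9}\right) \left(- \frac{1}{425}\right) = - \frac{29}{169} + \frac{4160}{81} \left(- \frac{1}{425}\right) = - \frac{29}{169} - \frac{832}{6885} = - \frac{340273}{1163565}$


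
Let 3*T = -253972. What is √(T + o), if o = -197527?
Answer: I*√2539659/3 ≈ 531.21*I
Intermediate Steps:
T = -253972/3 (T = (⅓)*(-253972) = -253972/3 ≈ -84657.)
√(T + o) = √(-253972/3 - 197527) = √(-846553/3) = I*√2539659/3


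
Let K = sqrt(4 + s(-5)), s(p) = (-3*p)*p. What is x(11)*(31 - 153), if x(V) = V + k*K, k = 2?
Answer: -1342 - 244*I*sqrt(71) ≈ -1342.0 - 2056.0*I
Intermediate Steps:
s(p) = -3*p**2
K = I*sqrt(71) (K = sqrt(4 - 3*(-5)**2) = sqrt(4 - 3*25) = sqrt(4 - 75) = sqrt(-71) = I*sqrt(71) ≈ 8.4261*I)
x(V) = V + 2*I*sqrt(71) (x(V) = V + 2*(I*sqrt(71)) = V + 2*I*sqrt(71))
x(11)*(31 - 153) = (11 + 2*I*sqrt(71))*(31 - 153) = (11 + 2*I*sqrt(71))*(-122) = -1342 - 244*I*sqrt(71)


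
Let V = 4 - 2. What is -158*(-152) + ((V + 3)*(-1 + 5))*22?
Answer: 24456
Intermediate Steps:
V = 2
-158*(-152) + ((V + 3)*(-1 + 5))*22 = -158*(-152) + ((2 + 3)*(-1 + 5))*22 = 24016 + (5*4)*22 = 24016 + 20*22 = 24016 + 440 = 24456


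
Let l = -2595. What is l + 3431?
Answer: 836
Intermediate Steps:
l + 3431 = -2595 + 3431 = 836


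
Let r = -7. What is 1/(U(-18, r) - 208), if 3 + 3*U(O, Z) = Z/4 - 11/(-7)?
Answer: -84/17561 ≈ -0.0047833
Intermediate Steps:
U(O, Z) = -10/21 + Z/12 (U(O, Z) = -1 + (Z/4 - 11/(-7))/3 = -1 + (Z*(¼) - 11*(-⅐))/3 = -1 + (Z/4 + 11/7)/3 = -1 + (11/7 + Z/4)/3 = -1 + (11/21 + Z/12) = -10/21 + Z/12)
1/(U(-18, r) - 208) = 1/((-10/21 + (1/12)*(-7)) - 208) = 1/((-10/21 - 7/12) - 208) = 1/(-89/84 - 208) = 1/(-17561/84) = -84/17561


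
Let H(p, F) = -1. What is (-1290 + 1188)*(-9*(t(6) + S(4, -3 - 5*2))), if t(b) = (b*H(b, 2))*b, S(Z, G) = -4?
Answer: -36720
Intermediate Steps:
t(b) = -b² (t(b) = (b*(-1))*b = (-b)*b = -b²)
(-1290 + 1188)*(-9*(t(6) + S(4, -3 - 5*2))) = (-1290 + 1188)*(-9*(-1*6² - 4)) = -(-918)*(-1*36 - 4) = -(-918)*(-36 - 4) = -(-918)*(-40) = -102*360 = -36720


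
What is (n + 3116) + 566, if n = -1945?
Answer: 1737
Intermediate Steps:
(n + 3116) + 566 = (-1945 + 3116) + 566 = 1171 + 566 = 1737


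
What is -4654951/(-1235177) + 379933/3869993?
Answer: 18483912288484/4780126343761 ≈ 3.8668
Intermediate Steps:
-4654951/(-1235177) + 379933/3869993 = -4654951*(-1/1235177) + 379933*(1/3869993) = 4654951/1235177 + 379933/3869993 = 18483912288484/4780126343761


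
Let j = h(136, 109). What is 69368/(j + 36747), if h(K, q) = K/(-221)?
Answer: 901784/477703 ≈ 1.8878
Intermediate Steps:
h(K, q) = -K/221 (h(K, q) = K*(-1/221) = -K/221)
j = -8/13 (j = -1/221*136 = -8/13 ≈ -0.61539)
69368/(j + 36747) = 69368/(-8/13 + 36747) = 69368/(477703/13) = 69368*(13/477703) = 901784/477703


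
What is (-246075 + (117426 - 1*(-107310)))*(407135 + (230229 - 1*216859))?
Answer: -8973156195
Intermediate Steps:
(-246075 + (117426 - 1*(-107310)))*(407135 + (230229 - 1*216859)) = (-246075 + (117426 + 107310))*(407135 + (230229 - 216859)) = (-246075 + 224736)*(407135 + 13370) = -21339*420505 = -8973156195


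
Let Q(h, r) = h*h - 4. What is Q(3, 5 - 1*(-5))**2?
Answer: 25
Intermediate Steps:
Q(h, r) = -4 + h**2 (Q(h, r) = h**2 - 4 = -4 + h**2)
Q(3, 5 - 1*(-5))**2 = (-4 + 3**2)**2 = (-4 + 9)**2 = 5**2 = 25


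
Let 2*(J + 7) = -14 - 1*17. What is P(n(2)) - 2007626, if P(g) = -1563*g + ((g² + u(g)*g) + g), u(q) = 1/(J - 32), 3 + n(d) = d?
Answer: -218660865/109 ≈ -2.0061e+6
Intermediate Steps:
J = -45/2 (J = -7 + (-14 - 1*17)/2 = -7 + (-14 - 17)/2 = -7 + (½)*(-31) = -7 - 31/2 = -45/2 ≈ -22.500)
n(d) = -3 + d
u(q) = -2/109 (u(q) = 1/(-45/2 - 32) = 1/(-109/2) = -2/109)
P(g) = g² - 170260*g/109 (P(g) = -1563*g + ((g² - 2*g/109) + g) = -1563*g + (g² + 107*g/109) = g² - 170260*g/109)
P(n(2)) - 2007626 = (-3 + 2)*(-170260 + 109*(-3 + 2))/109 - 2007626 = (1/109)*(-1)*(-170260 + 109*(-1)) - 2007626 = (1/109)*(-1)*(-170260 - 109) - 2007626 = (1/109)*(-1)*(-170369) - 2007626 = 170369/109 - 2007626 = -218660865/109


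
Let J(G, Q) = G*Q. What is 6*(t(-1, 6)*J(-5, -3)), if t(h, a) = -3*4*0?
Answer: 0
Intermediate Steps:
t(h, a) = 0 (t(h, a) = -12*0 = 0)
6*(t(-1, 6)*J(-5, -3)) = 6*(0*(-5*(-3))) = 6*(0*15) = 6*0 = 0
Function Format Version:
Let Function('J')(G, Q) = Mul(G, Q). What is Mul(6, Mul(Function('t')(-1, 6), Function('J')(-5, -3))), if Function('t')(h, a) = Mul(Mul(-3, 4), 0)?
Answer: 0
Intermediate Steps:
Function('t')(h, a) = 0 (Function('t')(h, a) = Mul(-12, 0) = 0)
Mul(6, Mul(Function('t')(-1, 6), Function('J')(-5, -3))) = Mul(6, Mul(0, Mul(-5, -3))) = Mul(6, Mul(0, 15)) = Mul(6, 0) = 0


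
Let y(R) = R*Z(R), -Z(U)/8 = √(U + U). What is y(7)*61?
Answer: -3416*√14 ≈ -12782.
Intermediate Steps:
Z(U) = -8*√2*√U (Z(U) = -8*√(U + U) = -8*√2*√U)
y(R) = -8*√2*R^(3/2) (y(R) = R*(-8*√2*√R) = -8*√2*R^(3/2))
y(7)*61 = -8*√2*7^(3/2)*61 = -8*√2*7*√7*61 = -56*√14*61 = -3416*√14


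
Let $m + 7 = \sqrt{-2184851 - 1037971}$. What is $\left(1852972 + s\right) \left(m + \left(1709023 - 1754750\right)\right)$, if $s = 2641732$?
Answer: $-205560792736 + 4494704 i \sqrt{3222822} \approx -2.0556 \cdot 10^{11} + 8.069 \cdot 10^{9} i$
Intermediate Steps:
$m = -7 + i \sqrt{3222822}$ ($m = -7 + \sqrt{-2184851 - 1037971} = -7 + \sqrt{-3222822} = -7 + i \sqrt{3222822} \approx -7.0 + 1795.2 i$)
$\left(1852972 + s\right) \left(m + \left(1709023 - 1754750\right)\right) = \left(1852972 + 2641732\right) \left(\left(-7 + i \sqrt{3222822}\right) + \left(1709023 - 1754750\right)\right) = 4494704 \left(\left(-7 + i \sqrt{3222822}\right) + \left(1709023 - 1754750\right)\right) = 4494704 \left(\left(-7 + i \sqrt{3222822}\right) - 45727\right) = 4494704 \left(-45734 + i \sqrt{3222822}\right) = -205560792736 + 4494704 i \sqrt{3222822}$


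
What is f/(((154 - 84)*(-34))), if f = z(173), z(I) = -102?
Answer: 3/70 ≈ 0.042857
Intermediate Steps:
f = -102
f/(((154 - 84)*(-34))) = -102*(-1/(34*(154 - 84))) = -102/(70*(-34)) = -102/(-2380) = -102*(-1/2380) = 3/70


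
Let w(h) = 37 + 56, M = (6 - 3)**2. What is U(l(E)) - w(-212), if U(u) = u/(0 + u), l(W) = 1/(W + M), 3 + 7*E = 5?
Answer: -92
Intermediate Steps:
E = 2/7 (E = -3/7 + (1/7)*5 = -3/7 + 5/7 = 2/7 ≈ 0.28571)
M = 9 (M = 3**2 = 9)
l(W) = 1/(9 + W) (l(W) = 1/(W + 9) = 1/(9 + W))
U(u) = 1 (U(u) = u/u = 1)
w(h) = 93
U(l(E)) - w(-212) = 1 - 1*93 = 1 - 93 = -92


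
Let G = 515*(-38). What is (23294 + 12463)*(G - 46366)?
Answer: -2357673552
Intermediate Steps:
G = -19570
(23294 + 12463)*(G - 46366) = (23294 + 12463)*(-19570 - 46366) = 35757*(-65936) = -2357673552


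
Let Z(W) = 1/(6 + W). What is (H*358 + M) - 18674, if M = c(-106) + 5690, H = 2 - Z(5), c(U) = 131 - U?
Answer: -132699/11 ≈ -12064.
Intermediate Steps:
H = 21/11 (H = 2 - 1/(6 + 5) = 2 - 1/11 = 21/11 ≈ 1.9091)
M = 5927 (M = (131 - 1*(-106)) + 5690 = (131 + 106) + 5690 = 237 + 5690 = 5927)
(H*358 + M) - 18674 = ((21/11)*358 + 5927) - 18674 = (7518/11 + 5927) - 18674 = 72715/11 - 18674 = -132699/11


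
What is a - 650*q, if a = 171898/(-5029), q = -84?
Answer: 274411502/5029 ≈ 54566.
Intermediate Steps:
a = -171898/5029 (a = 171898*(-1/5029) = -171898/5029 ≈ -34.181)
a - 650*q = -171898/5029 - 650*(-84) = -171898/5029 - 1*(-54600) = -171898/5029 + 54600 = 274411502/5029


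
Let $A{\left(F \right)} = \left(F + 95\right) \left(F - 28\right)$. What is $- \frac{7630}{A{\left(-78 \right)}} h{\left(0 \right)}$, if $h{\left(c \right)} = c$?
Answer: $0$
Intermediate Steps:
$A{\left(F \right)} = \left(-28 + F\right) \left(95 + F\right)$ ($A{\left(F \right)} = \left(95 + F\right) \left(F - 28\right) = \left(95 + F\right) \left(-28 + F\right) = \left(-28 + F\right) \left(95 + F\right)$)
$- \frac{7630}{A{\left(-78 \right)}} h{\left(0 \right)} = - \frac{7630}{-2660 + \left(-78\right)^{2} + 67 \left(-78\right)} 0 = - \frac{7630}{-2660 + 6084 - 5226} \cdot 0 = - \frac{7630}{-1802} \cdot 0 = \left(-7630\right) \left(- \frac{1}{1802}\right) 0 = \frac{3815}{901} \cdot 0 = 0$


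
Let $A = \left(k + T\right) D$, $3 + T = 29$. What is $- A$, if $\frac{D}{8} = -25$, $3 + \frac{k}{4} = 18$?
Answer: $17200$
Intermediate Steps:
$k = 60$ ($k = -12 + 4 \cdot 18 = -12 + 72 = 60$)
$T = 26$ ($T = -3 + 29 = 26$)
$D = -200$ ($D = 8 \left(-25\right) = -200$)
$A = -17200$ ($A = \left(60 + 26\right) \left(-200\right) = 86 \left(-200\right) = -17200$)
$- A = \left(-1\right) \left(-17200\right) = 17200$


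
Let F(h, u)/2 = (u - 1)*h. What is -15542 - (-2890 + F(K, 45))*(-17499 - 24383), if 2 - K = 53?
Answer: -309020938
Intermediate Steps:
K = -51 (K = 2 - 1*53 = 2 - 53 = -51)
F(h, u) = 2*h*(-1 + u) (F(h, u) = 2*((u - 1)*h) = 2*((-1 + u)*h) = 2*(h*(-1 + u)) = 2*h*(-1 + u))
-15542 - (-2890 + F(K, 45))*(-17499 - 24383) = -15542 - (-2890 + 2*(-51)*(-1 + 45))*(-17499 - 24383) = -15542 - (-2890 + 2*(-51)*44)*(-41882) = -15542 - (-2890 - 4488)*(-41882) = -15542 - (-7378)*(-41882) = -15542 - 1*309005396 = -15542 - 309005396 = -309020938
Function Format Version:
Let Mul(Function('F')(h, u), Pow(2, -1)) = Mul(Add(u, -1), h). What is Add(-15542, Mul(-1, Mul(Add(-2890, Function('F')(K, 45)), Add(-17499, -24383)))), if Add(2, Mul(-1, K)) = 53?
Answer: -309020938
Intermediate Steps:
K = -51 (K = Add(2, Mul(-1, 53)) = Add(2, -53) = -51)
Function('F')(h, u) = Mul(2, h, Add(-1, u)) (Function('F')(h, u) = Mul(2, Mul(Add(u, -1), h)) = Mul(2, Mul(Add(-1, u), h)) = Mul(2, Mul(h, Add(-1, u))) = Mul(2, h, Add(-1, u)))
Add(-15542, Mul(-1, Mul(Add(-2890, Function('F')(K, 45)), Add(-17499, -24383)))) = Add(-15542, Mul(-1, Mul(Add(-2890, Mul(2, -51, Add(-1, 45))), Add(-17499, -24383)))) = Add(-15542, Mul(-1, Mul(Add(-2890, Mul(2, -51, 44)), -41882))) = Add(-15542, Mul(-1, Mul(Add(-2890, -4488), -41882))) = Add(-15542, Mul(-1, Mul(-7378, -41882))) = Add(-15542, Mul(-1, 309005396)) = Add(-15542, -309005396) = -309020938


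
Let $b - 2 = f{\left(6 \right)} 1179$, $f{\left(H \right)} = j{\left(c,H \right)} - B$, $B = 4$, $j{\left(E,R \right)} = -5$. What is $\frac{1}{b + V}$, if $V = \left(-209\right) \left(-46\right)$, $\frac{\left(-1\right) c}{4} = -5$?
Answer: $- \frac{1}{995} \approx -0.001005$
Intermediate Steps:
$c = 20$ ($c = \left(-4\right) \left(-5\right) = 20$)
$f{\left(H \right)} = -9$ ($f{\left(H \right)} = -5 - 4 = -9$)
$V = 9614$
$b = -10609$ ($b = 2 - 10611 = -10609$)
$\frac{1}{b + V} = \frac{1}{-10609 + 9614} = \frac{1}{-995} = - \frac{1}{995}$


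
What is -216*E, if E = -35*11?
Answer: 83160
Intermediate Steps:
E = -385
-216*E = -216*(-385) = 83160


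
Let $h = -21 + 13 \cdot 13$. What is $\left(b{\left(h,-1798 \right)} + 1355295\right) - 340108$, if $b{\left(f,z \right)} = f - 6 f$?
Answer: $1014447$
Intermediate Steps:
$h = 148$ ($h = -21 + 169 = 148$)
$b{\left(f,z \right)} = - 5 f$
$\left(b{\left(h,-1798 \right)} + 1355295\right) - 340108 = \left(\left(-5\right) 148 + 1355295\right) - 340108 = \left(-740 + 1355295\right) - 340108 = 1354555 - 340108 = 1014447$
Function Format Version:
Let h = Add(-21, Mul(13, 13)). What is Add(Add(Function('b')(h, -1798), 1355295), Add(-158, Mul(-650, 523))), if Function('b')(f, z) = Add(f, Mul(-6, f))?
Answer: 1014447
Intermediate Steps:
h = 148 (h = Add(-21, 169) = 148)
Function('b')(f, z) = Mul(-5, f)
Add(Add(Function('b')(h, -1798), 1355295), Add(-158, Mul(-650, 523))) = Add(Add(Mul(-5, 148), 1355295), Add(-158, Mul(-650, 523))) = Add(Add(-740, 1355295), Add(-158, -339950)) = Add(1354555, -340108) = 1014447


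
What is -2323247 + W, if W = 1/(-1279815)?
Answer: -2973326359306/1279815 ≈ -2.3232e+6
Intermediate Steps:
W = -1/1279815 ≈ -7.8136e-7
-2323247 + W = -2323247 - 1/1279815 = -2973326359306/1279815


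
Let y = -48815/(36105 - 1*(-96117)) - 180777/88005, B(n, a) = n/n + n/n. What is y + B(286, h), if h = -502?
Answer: -1642088783/3878732370 ≈ -0.42336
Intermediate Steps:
B(n, a) = 2 (B(n, a) = 1 + 1 = 2)
y = -9399553523/3878732370 (y = -48815/(36105 + 96117) - 180777*1/88005 = -48815/132222 - 60259/29335 = -9399553523/3878732370 ≈ -2.4234)
y + B(286, h) = -9399553523/3878732370 + 2 = -1642088783/3878732370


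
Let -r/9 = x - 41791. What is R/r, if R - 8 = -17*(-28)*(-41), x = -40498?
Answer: -19508/740601 ≈ -0.026341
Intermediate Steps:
r = 740601 (r = -9*(-40498 - 41791) = -9*(-82289) = 740601)
R = -19508 (R = 8 - 17*(-28)*(-41) = 8 + 476*(-41) = 8 - 19516 = -19508)
R/r = -19508/740601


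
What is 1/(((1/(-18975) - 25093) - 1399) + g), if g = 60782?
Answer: 18975/650652749 ≈ 2.9163e-5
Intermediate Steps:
1/(((1/(-18975) - 25093) - 1399) + g) = 1/(((1/(-18975) - 25093) - 1399) + 60782) = 1/(((-1/18975 - 25093) - 1399) + 60782) = 1/((-476139676/18975 - 1399) + 60782) = 1/(-502685701/18975 + 60782) = 1/(650652749/18975) = 18975/650652749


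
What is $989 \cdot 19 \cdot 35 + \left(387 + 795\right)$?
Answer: $658867$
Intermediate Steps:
$989 \cdot 19 \cdot 35 + \left(387 + 795\right) = 989 \cdot 665 + 1182 = 657685 + 1182 = 658867$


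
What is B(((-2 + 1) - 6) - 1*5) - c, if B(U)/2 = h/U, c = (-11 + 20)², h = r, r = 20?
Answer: -253/3 ≈ -84.333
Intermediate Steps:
h = 20
c = 81 (c = 9² = 81)
B(U) = 40/U (B(U) = 2*(20/U) = 40/U)
B(((-2 + 1) - 6) - 1*5) - c = 40/(((-2 + 1) - 6) - 1*5) - 1*81 = 40/((-1 - 6) - 5) - 81 = 40/(-7 - 5) - 81 = 40/(-12) - 81 = 40*(-1/12) - 81 = -10/3 - 81 = -253/3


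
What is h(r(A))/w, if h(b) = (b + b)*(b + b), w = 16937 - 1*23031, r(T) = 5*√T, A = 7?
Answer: -350/3047 ≈ -0.11487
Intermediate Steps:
w = -6094 (w = 16937 - 23031 = -6094)
h(b) = 4*b² (h(b) = (2*b)*(2*b) = 4*b²)
h(r(A))/w = (4*(5*√7)²)/(-6094) = (4*175)*(-1/6094) = 700*(-1/6094) = -350/3047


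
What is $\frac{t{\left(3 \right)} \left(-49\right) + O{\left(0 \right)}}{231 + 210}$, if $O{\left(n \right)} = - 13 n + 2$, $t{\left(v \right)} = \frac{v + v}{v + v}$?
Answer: $- \frac{47}{441} \approx -0.10658$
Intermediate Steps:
$t{\left(v \right)} = 1$ ($t{\left(v \right)} = \frac{2 v}{2 v} = 2 v \frac{1}{2 v} = 1$)
$O{\left(n \right)} = 2 - 13 n$
$\frac{t{\left(3 \right)} \left(-49\right) + O{\left(0 \right)}}{231 + 210} = \frac{1 \left(-49\right) + \left(2 - 0\right)}{231 + 210} = \frac{-49 + \left(2 + 0\right)}{441} = \left(-49 + 2\right) \frac{1}{441} = \left(-47\right) \frac{1}{441} = - \frac{47}{441}$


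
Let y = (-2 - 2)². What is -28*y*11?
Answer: -4928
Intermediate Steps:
y = 16 (y = (-4)² = 16)
-28*y*11 = -28*16*11 = -448*11 = -4928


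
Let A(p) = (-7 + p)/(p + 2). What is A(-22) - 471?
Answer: -9391/20 ≈ -469.55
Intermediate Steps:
A(p) = (-7 + p)/(2 + p)
A(-22) - 471 = (-7 - 22)/(2 - 22) - 471 = -29/(-20) - 471 = -1/20*(-29) - 471 = 29/20 - 471 = -9391/20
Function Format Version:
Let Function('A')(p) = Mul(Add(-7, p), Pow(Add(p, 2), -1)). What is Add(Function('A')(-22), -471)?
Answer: Rational(-9391, 20) ≈ -469.55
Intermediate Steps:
Function('A')(p) = Mul(Pow(Add(2, p), -1), Add(-7, p)) (Function('A')(p) = Mul(Add(-7, p), Pow(Add(2, p), -1)) = Mul(Pow(Add(2, p), -1), Add(-7, p)))
Add(Function('A')(-22), -471) = Add(Mul(Pow(Add(2, -22), -1), Add(-7, -22)), -471) = Add(Mul(Pow(-20, -1), -29), -471) = Add(Mul(Rational(-1, 20), -29), -471) = Add(Rational(29, 20), -471) = Rational(-9391, 20)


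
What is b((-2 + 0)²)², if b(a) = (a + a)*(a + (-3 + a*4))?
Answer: 18496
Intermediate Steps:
b(a) = 2*a*(-3 + 5*a) (b(a) = (2*a)*(a + (-3 + 4*a)) = (2*a)*(-3 + 5*a) = 2*a*(-3 + 5*a))
b((-2 + 0)²)² = (2*(-2 + 0)²*(-3 + 5*(-2 + 0)²))² = (2*(-2)²*(-3 + 5*(-2)²))² = (2*4*(-3 + 5*4))² = (2*4*(-3 + 20))² = (2*4*17)² = 136² = 18496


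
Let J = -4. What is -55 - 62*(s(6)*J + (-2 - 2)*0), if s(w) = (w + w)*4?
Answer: 11849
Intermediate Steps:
s(w) = 8*w (s(w) = (2*w)*4 = 8*w)
-55 - 62*(s(6)*J + (-2 - 2)*0) = -55 - 62*((8*6)*(-4) + (-2 - 2)*0) = -55 - 62*(48*(-4) - 4*0) = -55 - 62*(-192 + 0) = -55 - 62*(-192) = -55 + 11904 = 11849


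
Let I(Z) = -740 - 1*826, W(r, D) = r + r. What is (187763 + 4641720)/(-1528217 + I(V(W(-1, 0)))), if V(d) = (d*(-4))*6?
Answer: -4829483/1529783 ≈ -3.1570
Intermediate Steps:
W(r, D) = 2*r
V(d) = -24*d (V(d) = -4*d*6 = -24*d)
I(Z) = -1566 (I(Z) = -740 - 826 = -1566)
(187763 + 4641720)/(-1528217 + I(V(W(-1, 0)))) = (187763 + 4641720)/(-1528217 - 1566) = 4829483/(-1529783) = 4829483*(-1/1529783) = -4829483/1529783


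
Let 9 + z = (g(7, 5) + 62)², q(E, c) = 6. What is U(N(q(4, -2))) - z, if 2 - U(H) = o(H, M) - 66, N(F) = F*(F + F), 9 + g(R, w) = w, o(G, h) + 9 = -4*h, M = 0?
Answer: -3278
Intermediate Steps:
o(G, h) = -9 - 4*h
g(R, w) = -9 + w
N(F) = 2*F² (N(F) = F*(2*F) = 2*F²)
z = 3355 (z = -9 + ((-9 + 5) + 62)² = -9 + (-4 + 62)² = -9 + 58² = -9 + 3364 = 3355)
U(H) = 77 (U(H) = 2 - ((-9 - 4*0) - 66) = 2 - ((-9 + 0) - 66) = 2 - (-9 - 66) = 2 - 1*(-75) = 2 + 75 = 77)
U(N(q(4, -2))) - z = 77 - 1*3355 = 77 - 3355 = -3278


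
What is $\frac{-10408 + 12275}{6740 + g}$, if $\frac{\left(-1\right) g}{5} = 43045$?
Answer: $- \frac{1867}{208485} \approx -0.0089551$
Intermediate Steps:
$g = -215225$ ($g = \left(-5\right) 43045 = -215225$)
$\frac{-10408 + 12275}{6740 + g} = \frac{-10408 + 12275}{6740 - 215225} = \frac{1867}{-208485} = 1867 \left(- \frac{1}{208485}\right) = - \frac{1867}{208485}$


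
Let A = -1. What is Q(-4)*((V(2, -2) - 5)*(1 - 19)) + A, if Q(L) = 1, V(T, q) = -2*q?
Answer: 17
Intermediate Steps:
Q(-4)*((V(2, -2) - 5)*(1 - 19)) + A = 1*((-2*(-2) - 5)*(1 - 19)) - 1 = 1*((4 - 5)*(-18)) - 1 = 1*(-1*(-18)) - 1 = 1*18 - 1 = 18 - 1 = 17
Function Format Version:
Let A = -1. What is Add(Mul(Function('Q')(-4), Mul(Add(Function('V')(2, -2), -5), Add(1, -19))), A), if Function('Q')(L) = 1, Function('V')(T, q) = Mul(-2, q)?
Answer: 17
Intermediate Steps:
Add(Mul(Function('Q')(-4), Mul(Add(Function('V')(2, -2), -5), Add(1, -19))), A) = Add(Mul(1, Mul(Add(Mul(-2, -2), -5), Add(1, -19))), -1) = Add(Mul(1, Mul(Add(4, -5), -18)), -1) = Add(Mul(1, Mul(-1, -18)), -1) = Add(Mul(1, 18), -1) = Add(18, -1) = 17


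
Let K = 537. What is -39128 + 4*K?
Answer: -36980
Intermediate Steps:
-39128 + 4*K = -39128 + 4*537 = -39128 + 2148 = -36980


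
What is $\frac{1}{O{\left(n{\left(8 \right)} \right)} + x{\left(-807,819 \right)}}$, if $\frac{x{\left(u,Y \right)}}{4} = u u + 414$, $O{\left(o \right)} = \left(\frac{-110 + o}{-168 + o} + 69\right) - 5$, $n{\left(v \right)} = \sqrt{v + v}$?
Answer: $\frac{82}{213750765} \approx 3.8362 \cdot 10^{-7}$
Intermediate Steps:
$n{\left(v \right)} = \sqrt{2} \sqrt{v}$ ($n{\left(v \right)} = \sqrt{2 v} = \sqrt{2} \sqrt{v}$)
$O{\left(o \right)} = 64 + \frac{-110 + o}{-168 + o}$ ($O{\left(o \right)} = \left(\frac{-110 + o}{-168 + o} + 69\right) - 5 = \left(69 + \frac{-110 + o}{-168 + o}\right) - 5 = 64 + \frac{-110 + o}{-168 + o}$)
$x{\left(u,Y \right)} = 1656 + 4 u^{2}$ ($x{\left(u,Y \right)} = 4 \left(u u + 414\right) = 4 \left(u^{2} + 414\right) = 4 \left(414 + u^{2}\right) = 1656 + 4 u^{2}$)
$\frac{1}{O{\left(n{\left(8 \right)} \right)} + x{\left(-807,819 \right)}} = \frac{1}{\frac{-10862 + 65 \sqrt{2} \sqrt{8}}{-168 + \sqrt{2} \sqrt{8}} + \left(1656 + 4 \left(-807\right)^{2}\right)} = \frac{1}{\frac{-10862 + 65 \sqrt{2} \cdot 2 \sqrt{2}}{-168 + \sqrt{2} \cdot 2 \sqrt{2}} + \left(1656 + 4 \cdot 651249\right)} = \frac{1}{\frac{-10862 + 65 \cdot 4}{-168 + 4} + \left(1656 + 2604996\right)} = \frac{1}{\frac{-10862 + 260}{-164} + 2606652} = \frac{1}{\left(- \frac{1}{164}\right) \left(-10602\right) + 2606652} = \frac{1}{\frac{5301}{82} + 2606652} = \frac{1}{\frac{213750765}{82}} = \frac{82}{213750765}$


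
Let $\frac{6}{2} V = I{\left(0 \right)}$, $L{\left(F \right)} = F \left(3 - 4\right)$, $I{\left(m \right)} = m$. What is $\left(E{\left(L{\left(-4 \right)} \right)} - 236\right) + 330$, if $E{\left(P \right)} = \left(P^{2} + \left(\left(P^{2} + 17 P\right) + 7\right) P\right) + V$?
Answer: $474$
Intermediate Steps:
$L{\left(F \right)} = - F$ ($L{\left(F \right)} = F \left(-1\right) = - F$)
$V = 0$ ($V = \frac{1}{3} \cdot 0 = 0$)
$E{\left(P \right)} = P^{2} + P \left(7 + P^{2} + 17 P\right)$ ($E{\left(P \right)} = \left(P^{2} + \left(\left(P^{2} + 17 P\right) + 7\right) P\right) + 0 = \left(P^{2} + \left(7 + P^{2} + 17 P\right) P\right) + 0 = \left(P^{2} + P \left(7 + P^{2} + 17 P\right)\right) + 0 = P^{2} + P \left(7 + P^{2} + 17 P\right)$)
$\left(E{\left(L{\left(-4 \right)} \right)} - 236\right) + 330 = \left(\left(-1\right) \left(-4\right) \left(7 + \left(\left(-1\right) \left(-4\right)\right)^{2} + 18 \left(\left(-1\right) \left(-4\right)\right)\right) - 236\right) + 330 = \left(4 \left(7 + 4^{2} + 18 \cdot 4\right) - 236\right) + 330 = \left(4 \left(7 + 16 + 72\right) - 236\right) + 330 = \left(4 \cdot 95 - 236\right) + 330 = \left(380 - 236\right) + 330 = 144 + 330 = 474$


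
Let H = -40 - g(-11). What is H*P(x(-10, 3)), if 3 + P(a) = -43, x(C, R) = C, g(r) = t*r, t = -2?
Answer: 2852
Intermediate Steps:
g(r) = -2*r
P(a) = -46 (P(a) = -3 - 43 = -46)
H = -62 (H = -40 - (-2)*(-11) = -40 - 1*22 = -40 - 22 = -62)
H*P(x(-10, 3)) = -62*(-46) = 2852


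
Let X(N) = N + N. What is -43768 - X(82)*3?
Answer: -44260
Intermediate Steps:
X(N) = 2*N
-43768 - X(82)*3 = -43768 - 2*82*3 = -43768 - 164*3 = -43768 - 1*492 = -43768 - 492 = -44260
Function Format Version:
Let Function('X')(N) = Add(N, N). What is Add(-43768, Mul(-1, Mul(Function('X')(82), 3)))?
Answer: -44260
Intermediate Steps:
Function('X')(N) = Mul(2, N)
Add(-43768, Mul(-1, Mul(Function('X')(82), 3))) = Add(-43768, Mul(-1, Mul(Mul(2, 82), 3))) = Add(-43768, Mul(-1, Mul(164, 3))) = Add(-43768, Mul(-1, 492)) = Add(-43768, -492) = -44260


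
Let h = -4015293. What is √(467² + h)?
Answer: 2*I*√949301 ≈ 1948.6*I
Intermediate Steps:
√(467² + h) = √(467² - 4015293) = √(218089 - 4015293) = √(-3797204) = 2*I*√949301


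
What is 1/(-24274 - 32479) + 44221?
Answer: 2509674412/56753 ≈ 44221.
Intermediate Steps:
1/(-24274 - 32479) + 44221 = 1/(-56753) + 44221 = -1/56753 + 44221 = 2509674412/56753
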